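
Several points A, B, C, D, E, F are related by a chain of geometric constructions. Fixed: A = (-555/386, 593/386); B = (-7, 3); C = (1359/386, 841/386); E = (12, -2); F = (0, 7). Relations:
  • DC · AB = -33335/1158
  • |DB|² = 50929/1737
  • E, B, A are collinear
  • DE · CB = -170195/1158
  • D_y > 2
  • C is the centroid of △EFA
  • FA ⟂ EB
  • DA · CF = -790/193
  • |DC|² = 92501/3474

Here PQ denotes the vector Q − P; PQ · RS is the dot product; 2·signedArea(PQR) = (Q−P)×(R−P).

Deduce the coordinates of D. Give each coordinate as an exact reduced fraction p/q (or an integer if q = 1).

1. D_x = -949/579  [DA · CF = -790/193 ∩ DC · AB = -33335/1158]
2. D_y = 432/193  [DA · CF = -790/193 ∩ DC · AB = -33335/1158]
   → D = (-949/579, 432/193)

D = (-949/579, 432/193)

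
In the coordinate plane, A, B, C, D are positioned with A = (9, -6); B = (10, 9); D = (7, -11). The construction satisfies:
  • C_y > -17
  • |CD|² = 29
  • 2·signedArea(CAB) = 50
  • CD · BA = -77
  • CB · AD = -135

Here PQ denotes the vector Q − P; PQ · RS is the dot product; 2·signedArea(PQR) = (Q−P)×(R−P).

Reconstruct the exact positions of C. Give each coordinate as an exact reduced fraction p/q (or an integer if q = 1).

C = (5, -16)

1. C_x = 5  [2·signedArea(CAB) = 50 ∩ CD · BA = -77]
2. C_y = -16  [2·signedArea(CAB) = 50 ∩ CD · BA = -77]
   → C = (5, -16)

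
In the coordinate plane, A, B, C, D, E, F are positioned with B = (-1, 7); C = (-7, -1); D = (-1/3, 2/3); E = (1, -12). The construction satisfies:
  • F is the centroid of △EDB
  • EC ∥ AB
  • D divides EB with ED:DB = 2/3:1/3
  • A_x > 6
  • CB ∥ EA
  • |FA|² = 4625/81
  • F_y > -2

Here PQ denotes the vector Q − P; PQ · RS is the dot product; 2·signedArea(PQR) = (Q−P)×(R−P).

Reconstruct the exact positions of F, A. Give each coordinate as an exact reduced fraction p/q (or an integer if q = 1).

A = (7, -4)
F = (-1/9, -13/9)

1. F_x = -1/9  [F is the centroid of △EDB]
2. F_y = -13/9  [F is the centroid of △EDB]
   → F = (-1/9, -13/9)
3. A_x = 7  [EC ∥ AB ∩ CB ∥ EA]
4. A_y = -4  [EC ∥ AB ∩ CB ∥ EA]
   → A = (7, -4)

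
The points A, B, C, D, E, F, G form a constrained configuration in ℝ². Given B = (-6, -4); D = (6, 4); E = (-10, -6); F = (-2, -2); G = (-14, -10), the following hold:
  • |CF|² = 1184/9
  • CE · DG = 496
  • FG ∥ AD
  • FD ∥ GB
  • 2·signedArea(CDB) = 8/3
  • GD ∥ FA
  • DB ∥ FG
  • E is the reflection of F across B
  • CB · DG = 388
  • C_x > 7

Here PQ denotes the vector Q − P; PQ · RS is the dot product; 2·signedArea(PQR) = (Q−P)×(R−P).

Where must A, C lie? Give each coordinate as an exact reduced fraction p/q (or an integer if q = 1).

1. A_x = 18  [FG ∥ AD ∩ GD ∥ FA]
2. A_y = 12  [FG ∥ AD ∩ GD ∥ FA]
   → A = (18, 12)
3. C_x = 22/3  [CB · DG = 388 ∩ 2·signedArea(CDB) = 8/3]
4. C_y = 14/3  [CB · DG = 388 ∩ 2·signedArea(CDB) = 8/3]
   → C = (22/3, 14/3)

A = (18, 12)
C = (22/3, 14/3)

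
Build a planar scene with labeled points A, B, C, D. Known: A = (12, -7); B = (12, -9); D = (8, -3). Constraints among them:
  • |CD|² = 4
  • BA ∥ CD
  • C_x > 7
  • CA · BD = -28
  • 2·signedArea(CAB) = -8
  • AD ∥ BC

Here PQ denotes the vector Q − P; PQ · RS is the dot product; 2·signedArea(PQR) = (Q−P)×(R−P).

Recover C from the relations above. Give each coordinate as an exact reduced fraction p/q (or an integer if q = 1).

1. C_x = 8  [BA ∥ CD ∩ AD ∥ BC]
2. C_y = -5  [BA ∥ CD ∩ AD ∥ BC]
   → C = (8, -5)

C = (8, -5)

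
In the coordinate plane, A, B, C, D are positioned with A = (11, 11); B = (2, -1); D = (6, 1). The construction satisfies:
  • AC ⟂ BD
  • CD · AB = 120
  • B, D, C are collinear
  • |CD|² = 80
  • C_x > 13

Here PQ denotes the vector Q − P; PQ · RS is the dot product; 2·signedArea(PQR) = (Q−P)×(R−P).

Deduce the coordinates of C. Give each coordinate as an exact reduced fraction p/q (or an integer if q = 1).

1. C_x = 14  [B, D, C are collinear ∩ AC ⟂ BD]
2. C_y = 5  [B, D, C are collinear ∩ AC ⟂ BD]
   → C = (14, 5)

C = (14, 5)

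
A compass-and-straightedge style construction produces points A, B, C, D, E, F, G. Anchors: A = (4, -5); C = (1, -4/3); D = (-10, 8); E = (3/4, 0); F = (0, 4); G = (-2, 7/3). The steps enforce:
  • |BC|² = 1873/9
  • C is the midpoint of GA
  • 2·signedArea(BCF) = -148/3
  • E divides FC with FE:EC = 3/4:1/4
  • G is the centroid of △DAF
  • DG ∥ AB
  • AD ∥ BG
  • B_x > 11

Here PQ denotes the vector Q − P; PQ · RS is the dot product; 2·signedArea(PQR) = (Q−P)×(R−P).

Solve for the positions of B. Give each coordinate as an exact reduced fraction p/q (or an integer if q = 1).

B = (12, -32/3)

1. B_x = 12  [AD ∥ BG ∩ DG ∥ AB]
2. B_y = -32/3  [AD ∥ BG ∩ DG ∥ AB]
   → B = (12, -32/3)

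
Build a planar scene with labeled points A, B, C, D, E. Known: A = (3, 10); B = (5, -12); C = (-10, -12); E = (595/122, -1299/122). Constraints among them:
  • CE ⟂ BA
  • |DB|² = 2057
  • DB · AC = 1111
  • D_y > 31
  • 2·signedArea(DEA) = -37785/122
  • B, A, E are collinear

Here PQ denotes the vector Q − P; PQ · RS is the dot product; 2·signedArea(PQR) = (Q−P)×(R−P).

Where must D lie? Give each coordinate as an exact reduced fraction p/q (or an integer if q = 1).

1. D_x = 16  [DB · AC = 1111 ∩ 2·signedArea(DEA) = -37785/122]
2. D_y = 32  [DB · AC = 1111 ∩ 2·signedArea(DEA) = -37785/122]
   → D = (16, 32)

D = (16, 32)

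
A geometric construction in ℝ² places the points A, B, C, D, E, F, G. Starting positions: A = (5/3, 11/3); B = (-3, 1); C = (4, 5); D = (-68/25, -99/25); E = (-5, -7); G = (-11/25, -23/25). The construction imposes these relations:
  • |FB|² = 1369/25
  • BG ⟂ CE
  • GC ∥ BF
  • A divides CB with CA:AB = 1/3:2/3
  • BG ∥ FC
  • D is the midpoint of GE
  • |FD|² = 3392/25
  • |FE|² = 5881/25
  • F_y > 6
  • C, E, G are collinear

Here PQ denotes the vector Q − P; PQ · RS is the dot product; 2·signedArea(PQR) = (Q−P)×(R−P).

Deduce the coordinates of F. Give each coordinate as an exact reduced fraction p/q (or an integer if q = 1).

1. F_x = 36/25  [BG ∥ FC ∩ GC ∥ BF]
2. F_y = 173/25  [BG ∥ FC ∩ GC ∥ BF]
   → F = (36/25, 173/25)

F = (36/25, 173/25)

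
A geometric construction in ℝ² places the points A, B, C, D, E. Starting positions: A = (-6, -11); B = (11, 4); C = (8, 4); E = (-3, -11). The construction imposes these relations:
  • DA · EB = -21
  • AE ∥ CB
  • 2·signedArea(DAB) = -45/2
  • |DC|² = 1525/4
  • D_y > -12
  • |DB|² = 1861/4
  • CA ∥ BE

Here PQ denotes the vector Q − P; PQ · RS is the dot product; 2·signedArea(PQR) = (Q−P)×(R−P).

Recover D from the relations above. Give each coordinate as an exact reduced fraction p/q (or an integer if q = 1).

1. D_x = -9/2  [DA · EB = -21 ∩ 2·signedArea(DAB) = -45/2]
2. D_y = -11  [DA · EB = -21 ∩ 2·signedArea(DAB) = -45/2]
   → D = (-9/2, -11)

D = (-9/2, -11)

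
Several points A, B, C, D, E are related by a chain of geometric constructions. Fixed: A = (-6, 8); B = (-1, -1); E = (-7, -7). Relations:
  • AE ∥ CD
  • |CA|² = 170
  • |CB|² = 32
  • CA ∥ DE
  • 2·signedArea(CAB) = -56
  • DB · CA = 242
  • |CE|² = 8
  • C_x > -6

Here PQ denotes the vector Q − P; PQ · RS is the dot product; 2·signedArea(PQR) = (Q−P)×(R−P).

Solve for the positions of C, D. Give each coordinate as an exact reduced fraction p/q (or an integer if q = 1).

C = (-5, -5)
D = (-6, -20)

1. C_x = -5  [line 9·x + 5·y + 70 = 0 ∩ |CB|² = 32]
2. C_y = -5  [line 9·x + 5·y + 70 = 0 ∩ |CB|² = 32]
   → C = (-5, -5)
3. D_x = -6  [CA ∥ DE ∩ AE ∥ CD]
4. D_y = -20  [CA ∥ DE ∩ AE ∥ CD]
   → D = (-6, -20)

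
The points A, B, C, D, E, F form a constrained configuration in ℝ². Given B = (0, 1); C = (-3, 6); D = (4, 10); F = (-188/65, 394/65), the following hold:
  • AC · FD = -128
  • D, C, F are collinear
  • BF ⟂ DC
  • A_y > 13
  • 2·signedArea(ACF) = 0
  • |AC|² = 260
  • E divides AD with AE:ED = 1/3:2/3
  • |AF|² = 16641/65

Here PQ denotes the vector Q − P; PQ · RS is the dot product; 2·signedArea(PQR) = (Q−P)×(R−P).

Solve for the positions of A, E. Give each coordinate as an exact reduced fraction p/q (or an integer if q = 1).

A = (11, 14)
E = (26/3, 38/3)

1. A_x = 11  [2·signedArea(ACF) = 0 ∩ AC · FD = -128]
2. A_y = 14  [2·signedArea(ACF) = 0 ∩ AC · FD = -128]
   → A = (11, 14)
3. E_x = 26/3  [E divides AD with AE:ED = 1/3:2/3]
4. E_y = 38/3  [E divides AD with AE:ED = 1/3:2/3]
   → E = (26/3, 38/3)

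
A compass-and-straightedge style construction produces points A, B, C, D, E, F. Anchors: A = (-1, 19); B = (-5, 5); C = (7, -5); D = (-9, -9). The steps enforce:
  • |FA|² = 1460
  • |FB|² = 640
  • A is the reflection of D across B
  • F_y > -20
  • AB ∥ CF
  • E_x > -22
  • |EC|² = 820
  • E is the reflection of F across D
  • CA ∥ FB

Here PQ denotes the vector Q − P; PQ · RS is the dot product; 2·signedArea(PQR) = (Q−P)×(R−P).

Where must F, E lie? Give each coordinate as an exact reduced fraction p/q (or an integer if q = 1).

E = (-21, 1)
F = (3, -19)

1. F_x = 3  [CA ∥ FB ∩ AB ∥ CF]
2. F_y = -19  [CA ∥ FB ∩ AB ∥ CF]
   → F = (3, -19)
3. E_x = -21  [E is the reflection of F across D]
4. E_y = 1  [E is the reflection of F across D]
   → E = (-21, 1)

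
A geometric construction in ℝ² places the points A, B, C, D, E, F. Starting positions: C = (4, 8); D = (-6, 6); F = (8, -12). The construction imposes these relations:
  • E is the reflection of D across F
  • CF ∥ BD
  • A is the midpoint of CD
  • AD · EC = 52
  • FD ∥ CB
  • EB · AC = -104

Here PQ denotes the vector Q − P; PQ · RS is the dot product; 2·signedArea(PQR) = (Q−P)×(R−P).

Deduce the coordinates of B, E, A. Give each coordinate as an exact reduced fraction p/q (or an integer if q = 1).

1. B_x = -10  [CF ∥ BD ∩ FD ∥ CB]
2. B_y = 26  [CF ∥ BD ∩ FD ∥ CB]
   → B = (-10, 26)
3. E_x = 22  [E is the reflection of D across F]
4. E_y = -30  [E is the reflection of D across F]
   → E = (22, -30)
5. A_x = -1  [A is the midpoint of CD]
6. A_y = 7  [A is the midpoint of CD]
   → A = (-1, 7)

A = (-1, 7)
B = (-10, 26)
E = (22, -30)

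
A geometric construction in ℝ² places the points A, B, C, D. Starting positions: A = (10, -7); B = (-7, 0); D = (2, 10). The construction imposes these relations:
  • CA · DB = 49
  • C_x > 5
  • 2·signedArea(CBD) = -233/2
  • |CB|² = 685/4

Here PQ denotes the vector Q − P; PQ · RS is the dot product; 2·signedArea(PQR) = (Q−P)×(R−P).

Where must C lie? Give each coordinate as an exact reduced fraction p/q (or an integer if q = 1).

C = (6, 3/2)

1. C_x = 6  [2·signedArea(CBD) = -233/2 ∩ CA · DB = 49]
2. C_y = 3/2  [2·signedArea(CBD) = -233/2 ∩ CA · DB = 49]
   → C = (6, 3/2)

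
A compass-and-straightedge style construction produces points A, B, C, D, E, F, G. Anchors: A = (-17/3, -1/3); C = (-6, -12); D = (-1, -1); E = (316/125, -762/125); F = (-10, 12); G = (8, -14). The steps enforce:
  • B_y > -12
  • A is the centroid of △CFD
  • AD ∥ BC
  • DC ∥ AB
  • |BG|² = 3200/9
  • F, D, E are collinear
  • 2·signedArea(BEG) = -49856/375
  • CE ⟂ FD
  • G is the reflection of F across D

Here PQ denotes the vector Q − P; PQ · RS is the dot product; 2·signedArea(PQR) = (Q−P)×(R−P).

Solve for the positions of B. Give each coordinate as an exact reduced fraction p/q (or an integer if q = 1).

B = (-32/3, -34/3)

1. B_x = -32/3  [AD ∥ BC ∩ DC ∥ AB]
2. B_y = -34/3  [AD ∥ BC ∩ DC ∥ AB]
   → B = (-32/3, -34/3)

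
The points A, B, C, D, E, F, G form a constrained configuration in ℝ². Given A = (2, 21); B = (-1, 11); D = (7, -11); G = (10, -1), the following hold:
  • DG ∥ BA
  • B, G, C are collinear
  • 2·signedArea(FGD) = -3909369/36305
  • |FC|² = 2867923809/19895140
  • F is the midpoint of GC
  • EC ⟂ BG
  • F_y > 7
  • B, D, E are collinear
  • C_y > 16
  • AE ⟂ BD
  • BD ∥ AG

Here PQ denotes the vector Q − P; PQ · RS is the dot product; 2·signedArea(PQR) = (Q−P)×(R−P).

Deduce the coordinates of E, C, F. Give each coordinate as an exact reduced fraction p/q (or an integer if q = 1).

1. E_x = -529/137  [B, D, E are collinear ∩ AE ⟂ BD]
2. E_y = 2585/137  [B, D, E are collinear ∩ AE ⟂ BD]
   → E = (-529/137, 2585/137)
3. C_x = -226033/36305  [B, G, C are collinear ∩ EC ⟂ BG]
4. C_y = 606331/36305  [B, G, C are collinear ∩ EC ⟂ BG]
   → C = (-226033/36305, 606331/36305)
5. F_x = 137017/72610  [F is the midpoint of GC]
6. F_y = 285013/36305  [F is the midpoint of GC]
   → F = (137017/72610, 285013/36305)

C = (-226033/36305, 606331/36305)
E = (-529/137, 2585/137)
F = (137017/72610, 285013/36305)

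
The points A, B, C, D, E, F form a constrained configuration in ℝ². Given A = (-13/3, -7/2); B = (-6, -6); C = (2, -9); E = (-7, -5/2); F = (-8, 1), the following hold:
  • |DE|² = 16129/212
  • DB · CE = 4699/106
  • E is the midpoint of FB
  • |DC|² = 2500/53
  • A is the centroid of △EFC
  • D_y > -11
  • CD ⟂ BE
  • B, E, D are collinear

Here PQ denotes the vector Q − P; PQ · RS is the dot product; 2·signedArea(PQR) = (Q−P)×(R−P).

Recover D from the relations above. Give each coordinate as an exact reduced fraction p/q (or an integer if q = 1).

1. D_x = -244/53  [B, E, D are collinear ∩ CD ⟂ BE]
2. D_y = -577/53  [B, E, D are collinear ∩ CD ⟂ BE]
   → D = (-244/53, -577/53)

D = (-244/53, -577/53)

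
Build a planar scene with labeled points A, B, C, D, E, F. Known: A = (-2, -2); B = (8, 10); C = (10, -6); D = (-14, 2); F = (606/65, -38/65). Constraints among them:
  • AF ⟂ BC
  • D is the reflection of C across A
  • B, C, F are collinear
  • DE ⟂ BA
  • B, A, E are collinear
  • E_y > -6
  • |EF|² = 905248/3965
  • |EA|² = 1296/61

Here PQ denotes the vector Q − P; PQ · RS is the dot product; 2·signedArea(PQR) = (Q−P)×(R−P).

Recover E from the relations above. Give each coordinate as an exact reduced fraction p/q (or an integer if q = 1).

E = (-302/61, -338/61)

1. E_x = -302/61  [B, A, E are collinear ∩ DE ⟂ BA]
2. E_y = -338/61  [B, A, E are collinear ∩ DE ⟂ BA]
   → E = (-302/61, -338/61)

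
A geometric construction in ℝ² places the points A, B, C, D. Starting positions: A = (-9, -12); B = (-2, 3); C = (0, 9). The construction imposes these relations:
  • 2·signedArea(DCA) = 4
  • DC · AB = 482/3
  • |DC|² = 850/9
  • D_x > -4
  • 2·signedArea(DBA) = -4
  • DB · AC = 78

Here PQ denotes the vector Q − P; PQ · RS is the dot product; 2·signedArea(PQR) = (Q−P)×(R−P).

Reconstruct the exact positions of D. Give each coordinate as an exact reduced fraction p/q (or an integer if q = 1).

D = (-11/3, 0)

1. D_x = -11/3  [2·signedArea(DBA) = -4 ∩ 2·signedArea(DCA) = 4]
2. D_y = 0  [2·signedArea(DBA) = -4 ∩ 2·signedArea(DCA) = 4]
   → D = (-11/3, 0)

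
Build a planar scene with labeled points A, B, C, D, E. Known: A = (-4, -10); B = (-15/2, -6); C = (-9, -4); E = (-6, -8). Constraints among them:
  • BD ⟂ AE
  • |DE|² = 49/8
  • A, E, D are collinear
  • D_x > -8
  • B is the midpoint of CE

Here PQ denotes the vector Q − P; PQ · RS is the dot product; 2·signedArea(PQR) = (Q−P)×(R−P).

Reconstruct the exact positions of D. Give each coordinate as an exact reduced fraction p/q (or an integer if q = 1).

1. D_x = -31/4  [A, E, D are collinear ∩ BD ⟂ AE]
2. D_y = -25/4  [A, E, D are collinear ∩ BD ⟂ AE]
   → D = (-31/4, -25/4)

D = (-31/4, -25/4)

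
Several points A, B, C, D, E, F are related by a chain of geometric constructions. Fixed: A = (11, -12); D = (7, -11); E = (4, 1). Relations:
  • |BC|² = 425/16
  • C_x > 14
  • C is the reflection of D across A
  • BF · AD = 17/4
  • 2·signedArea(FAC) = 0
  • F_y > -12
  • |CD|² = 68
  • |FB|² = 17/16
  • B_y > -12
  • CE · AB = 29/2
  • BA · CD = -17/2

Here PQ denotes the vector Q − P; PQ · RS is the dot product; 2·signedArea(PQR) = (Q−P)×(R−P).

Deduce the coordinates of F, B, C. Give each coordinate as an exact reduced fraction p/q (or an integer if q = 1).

B = (10, -47/4)
C = (15, -13)
F = (9, -23/2)

1. C_x = 15  [C is the reflection of D across A]
2. C_y = -13  [C is the reflection of D across A]
   → C = (15, -13)
3. B_x = 10  [BA · CD = -17/2 ∩ CE · AB = 29/2]
4. B_y = -47/4  [BA · CD = -17/2 ∩ CE · AB = 29/2]
   → B = (10, -47/4)
5. F_x = 9  [2·signedArea(FAC) = 0 ∩ BF · AD = 17/4]
6. F_y = -23/2  [2·signedArea(FAC) = 0 ∩ BF · AD = 17/4]
   → F = (9, -23/2)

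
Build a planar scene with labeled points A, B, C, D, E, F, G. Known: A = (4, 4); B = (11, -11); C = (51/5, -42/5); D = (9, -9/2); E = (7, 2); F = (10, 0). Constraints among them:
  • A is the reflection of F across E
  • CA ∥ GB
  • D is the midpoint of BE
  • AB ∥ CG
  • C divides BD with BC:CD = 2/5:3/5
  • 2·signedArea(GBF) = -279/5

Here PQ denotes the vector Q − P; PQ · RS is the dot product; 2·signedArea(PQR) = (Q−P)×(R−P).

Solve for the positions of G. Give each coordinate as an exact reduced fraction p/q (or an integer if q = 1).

1. G_x = 86/5  [CA ∥ GB ∩ AB ∥ CG]
2. G_y = -117/5  [CA ∥ GB ∩ AB ∥ CG]
   → G = (86/5, -117/5)

G = (86/5, -117/5)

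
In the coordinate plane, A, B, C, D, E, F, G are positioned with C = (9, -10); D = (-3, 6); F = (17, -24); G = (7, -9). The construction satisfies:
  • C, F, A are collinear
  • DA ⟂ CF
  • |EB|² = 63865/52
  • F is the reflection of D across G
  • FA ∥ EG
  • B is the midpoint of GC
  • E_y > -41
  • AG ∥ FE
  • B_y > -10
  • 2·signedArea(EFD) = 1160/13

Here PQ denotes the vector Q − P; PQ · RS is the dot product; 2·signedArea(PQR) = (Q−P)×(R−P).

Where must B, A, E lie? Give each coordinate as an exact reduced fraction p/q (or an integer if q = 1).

A = (-11/13, 94/13)
B = (8, -19/2)
E = (323/13, -523/13)

1. B_x = 8  [B is the midpoint of GC]
2. B_y = -19/2  [B is the midpoint of GC]
   → B = (8, -19/2)
3. A_x = -11/13  [C, F, A are collinear ∩ DA ⟂ CF]
4. A_y = 94/13  [C, F, A are collinear ∩ DA ⟂ CF]
   → A = (-11/13, 94/13)
5. E_x = 323/13  [FA ∥ EG ∩ AG ∥ FE]
6. E_y = -523/13  [FA ∥ EG ∩ AG ∥ FE]
   → E = (323/13, -523/13)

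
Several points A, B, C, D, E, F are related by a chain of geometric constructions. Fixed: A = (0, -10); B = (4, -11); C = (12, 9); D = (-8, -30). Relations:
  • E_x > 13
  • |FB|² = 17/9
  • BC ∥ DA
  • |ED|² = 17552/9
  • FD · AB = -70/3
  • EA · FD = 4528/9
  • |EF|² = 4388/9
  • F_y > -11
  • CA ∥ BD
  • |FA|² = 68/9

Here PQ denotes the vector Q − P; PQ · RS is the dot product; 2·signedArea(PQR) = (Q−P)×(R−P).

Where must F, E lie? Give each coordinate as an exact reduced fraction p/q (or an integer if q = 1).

E = (40/3, 26/3)
F = (8/3, -32/3)

1. F_x = 8/3  [line -4·x + 1·y + 64/3 = 0 ∩ |FB|² = 17/9]
2. F_y = -32/3  [line -4·x + 1·y + 64/3 = 0 ∩ |FB|² = 17/9]
   → F = (8/3, -32/3)
3. E_x = 40/3  [line 32/3·x + 58/3·y + -2788/9 = 0 ∩ |EF|² = 4388/9]
4. E_y = 26/3  [line 32/3·x + 58/3·y + -2788/9 = 0 ∩ |EF|² = 4388/9]
   → E = (40/3, 26/3)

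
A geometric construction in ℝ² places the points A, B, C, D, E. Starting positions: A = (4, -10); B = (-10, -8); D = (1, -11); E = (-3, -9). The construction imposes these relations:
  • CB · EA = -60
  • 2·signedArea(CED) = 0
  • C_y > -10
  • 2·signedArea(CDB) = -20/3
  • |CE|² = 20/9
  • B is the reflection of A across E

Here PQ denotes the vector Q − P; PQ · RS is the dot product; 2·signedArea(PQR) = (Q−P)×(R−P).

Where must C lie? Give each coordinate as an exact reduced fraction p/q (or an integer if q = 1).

1. C_x = -5/3  [2·signedArea(CED) = 0 ∩ CB · EA = -60]
2. C_y = -29/3  [2·signedArea(CED) = 0 ∩ CB · EA = -60]
   → C = (-5/3, -29/3)

C = (-5/3, -29/3)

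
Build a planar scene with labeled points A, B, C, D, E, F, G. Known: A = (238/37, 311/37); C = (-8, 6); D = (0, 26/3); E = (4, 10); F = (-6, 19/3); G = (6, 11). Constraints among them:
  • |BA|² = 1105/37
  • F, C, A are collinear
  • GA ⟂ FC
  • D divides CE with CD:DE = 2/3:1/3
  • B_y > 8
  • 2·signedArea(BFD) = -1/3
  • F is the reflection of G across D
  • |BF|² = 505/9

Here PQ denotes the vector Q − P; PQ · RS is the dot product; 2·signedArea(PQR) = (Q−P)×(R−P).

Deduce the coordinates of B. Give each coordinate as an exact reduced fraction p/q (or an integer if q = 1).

B = (1, 9)

1. B_x = 1  [line -7/3·x + 6·y + -155/3 = 0 ∩ |BF|² = 505/9]
2. B_y = 9  [line -7/3·x + 6·y + -155/3 = 0 ∩ |BF|² = 505/9]
   → B = (1, 9)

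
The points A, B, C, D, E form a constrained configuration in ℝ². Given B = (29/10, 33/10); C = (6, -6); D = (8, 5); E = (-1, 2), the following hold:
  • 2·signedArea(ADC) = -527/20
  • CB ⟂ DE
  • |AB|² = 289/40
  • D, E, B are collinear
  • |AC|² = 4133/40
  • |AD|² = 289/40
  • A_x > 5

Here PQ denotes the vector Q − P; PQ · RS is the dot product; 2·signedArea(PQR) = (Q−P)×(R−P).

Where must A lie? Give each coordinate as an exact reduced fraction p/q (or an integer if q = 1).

A = (109/20, 83/20)

1. A_x = 109/20  [line 11·x + -2·y + -1033/20 = 0 ∩ |AC|² = 4133/40]
2. A_y = 83/20  [line 11·x + -2·y + -1033/20 = 0 ∩ |AC|² = 4133/40]
   → A = (109/20, 83/20)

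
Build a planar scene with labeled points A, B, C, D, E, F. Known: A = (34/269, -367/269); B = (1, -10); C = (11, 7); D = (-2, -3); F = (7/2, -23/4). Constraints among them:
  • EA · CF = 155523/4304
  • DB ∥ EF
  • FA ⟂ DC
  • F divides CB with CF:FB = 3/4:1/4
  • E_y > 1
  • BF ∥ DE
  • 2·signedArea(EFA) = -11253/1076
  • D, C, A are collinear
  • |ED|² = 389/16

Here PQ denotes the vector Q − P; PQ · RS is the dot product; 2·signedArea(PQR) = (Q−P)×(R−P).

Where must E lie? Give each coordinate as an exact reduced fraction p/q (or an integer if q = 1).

E = (1/2, 5/4)

1. E_x = 1/2  [DB ∥ EF ∩ BF ∥ DE]
2. E_y = 5/4  [DB ∥ EF ∩ BF ∥ DE]
   → E = (1/2, 5/4)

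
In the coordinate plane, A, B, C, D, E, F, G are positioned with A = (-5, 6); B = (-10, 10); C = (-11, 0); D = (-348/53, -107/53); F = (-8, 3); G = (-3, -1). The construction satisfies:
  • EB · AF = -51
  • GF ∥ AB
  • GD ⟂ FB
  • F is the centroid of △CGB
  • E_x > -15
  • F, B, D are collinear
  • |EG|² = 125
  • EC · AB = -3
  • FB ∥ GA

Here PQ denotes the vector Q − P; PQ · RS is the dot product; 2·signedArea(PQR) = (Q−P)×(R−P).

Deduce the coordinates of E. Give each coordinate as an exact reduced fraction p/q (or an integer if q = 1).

1. E_x = -14  [EC · AB = -3 ∩ EB · AF = -51]
2. E_y = -3  [EC · AB = -3 ∩ EB · AF = -51]
   → E = (-14, -3)

E = (-14, -3)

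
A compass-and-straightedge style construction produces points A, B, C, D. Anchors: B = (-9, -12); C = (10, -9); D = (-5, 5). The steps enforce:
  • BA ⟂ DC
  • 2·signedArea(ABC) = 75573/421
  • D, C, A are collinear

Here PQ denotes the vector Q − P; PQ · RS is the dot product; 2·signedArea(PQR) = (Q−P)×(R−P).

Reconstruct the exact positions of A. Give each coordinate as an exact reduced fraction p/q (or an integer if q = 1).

A = (565/421, -387/421)

1. A_x = 565/421  [D, C, A are collinear ∩ BA ⟂ DC]
2. A_y = -387/421  [D, C, A are collinear ∩ BA ⟂ DC]
   → A = (565/421, -387/421)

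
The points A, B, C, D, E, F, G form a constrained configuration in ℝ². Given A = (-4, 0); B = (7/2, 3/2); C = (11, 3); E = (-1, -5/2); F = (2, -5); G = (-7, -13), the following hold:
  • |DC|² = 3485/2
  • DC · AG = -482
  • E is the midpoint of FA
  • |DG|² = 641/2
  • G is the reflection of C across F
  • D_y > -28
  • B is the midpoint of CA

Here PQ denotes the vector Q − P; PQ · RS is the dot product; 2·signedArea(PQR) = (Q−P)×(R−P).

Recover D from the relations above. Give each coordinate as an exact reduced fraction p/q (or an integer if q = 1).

D = (-35/2, -55/2)

1. D_x = -35/2  [line 3·x + 13·y + 410 = 0 ∩ |DG|² = 641/2]
2. D_y = -55/2  [line 3·x + 13·y + 410 = 0 ∩ |DG|² = 641/2]
   → D = (-35/2, -55/2)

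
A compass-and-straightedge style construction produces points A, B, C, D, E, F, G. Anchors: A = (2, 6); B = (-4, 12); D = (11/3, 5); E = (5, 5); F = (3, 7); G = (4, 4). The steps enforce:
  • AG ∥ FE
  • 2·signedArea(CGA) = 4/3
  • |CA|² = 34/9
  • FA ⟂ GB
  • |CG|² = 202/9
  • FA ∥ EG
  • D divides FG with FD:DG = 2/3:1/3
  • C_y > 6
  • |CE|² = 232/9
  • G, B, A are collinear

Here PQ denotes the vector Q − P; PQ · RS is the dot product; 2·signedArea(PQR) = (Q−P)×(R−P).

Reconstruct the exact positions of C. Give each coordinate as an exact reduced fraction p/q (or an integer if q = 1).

1. C_x = 1/3  [line -2·x + -2·y + 44/3 = 0 ∩ |CG|² = 202/9]
2. C_y = 7  [line -2·x + -2·y + 44/3 = 0 ∩ |CG|² = 202/9]
   → C = (1/3, 7)

C = (1/3, 7)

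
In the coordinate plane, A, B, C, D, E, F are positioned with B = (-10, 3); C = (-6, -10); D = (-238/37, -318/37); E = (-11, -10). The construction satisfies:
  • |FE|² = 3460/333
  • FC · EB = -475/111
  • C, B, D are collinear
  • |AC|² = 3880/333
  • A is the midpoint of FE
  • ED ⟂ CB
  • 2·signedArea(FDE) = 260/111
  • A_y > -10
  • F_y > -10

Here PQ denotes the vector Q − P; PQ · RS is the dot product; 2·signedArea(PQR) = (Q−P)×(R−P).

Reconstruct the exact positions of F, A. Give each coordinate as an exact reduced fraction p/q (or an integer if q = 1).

A = (-348/37, -1084/111)
F = (-289/37, -1058/111)

1. F_x = -289/37  [2·signedArea(FDE) = 260/111 ∩ FC · EB = -475/111]
2. F_y = -1058/111  [2·signedArea(FDE) = 260/111 ∩ FC · EB = -475/111]
   → F = (-289/37, -1058/111)
3. A_x = -348/37  [A is the midpoint of FE]
4. A_y = -1084/111  [A is the midpoint of FE]
   → A = (-348/37, -1084/111)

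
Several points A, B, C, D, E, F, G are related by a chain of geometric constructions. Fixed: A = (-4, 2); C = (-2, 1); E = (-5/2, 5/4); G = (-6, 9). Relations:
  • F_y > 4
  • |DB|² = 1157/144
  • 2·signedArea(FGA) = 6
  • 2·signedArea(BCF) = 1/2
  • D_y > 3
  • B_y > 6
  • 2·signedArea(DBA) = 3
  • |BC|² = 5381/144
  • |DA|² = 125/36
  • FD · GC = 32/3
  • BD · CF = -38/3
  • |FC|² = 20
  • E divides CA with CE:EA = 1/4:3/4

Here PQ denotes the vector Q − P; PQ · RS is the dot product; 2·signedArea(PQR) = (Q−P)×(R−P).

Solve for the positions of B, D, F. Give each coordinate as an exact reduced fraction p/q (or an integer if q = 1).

B = (-29/6, 77/12)
D = (-11/3, 23/6)
F = (-4, 5)

1. F_x = -4  [line 7·x + 2·y + 18 = 0 ∩ |FC|² = 20]
2. F_y = 5  [line 7·x + 2·y + 18 = 0 ∩ |FC|² = 20]
   → F = (-4, 5)
3. B_x = -29/6  [line -4·x + -2·y + -13/2 = 0 ∩ |BC|² = 5381/144]
4. B_y = 77/12  [line -4·x + -2·y + -13/2 = 0 ∩ |BC|² = 5381/144]
   → B = (-29/6, 77/12)
5. D_x = -11/3  [BD · CF = -38/3 ∩ 2·signedArea(DBA) = 3]
6. D_y = 23/6  [BD · CF = -38/3 ∩ 2·signedArea(DBA) = 3]
   → D = (-11/3, 23/6)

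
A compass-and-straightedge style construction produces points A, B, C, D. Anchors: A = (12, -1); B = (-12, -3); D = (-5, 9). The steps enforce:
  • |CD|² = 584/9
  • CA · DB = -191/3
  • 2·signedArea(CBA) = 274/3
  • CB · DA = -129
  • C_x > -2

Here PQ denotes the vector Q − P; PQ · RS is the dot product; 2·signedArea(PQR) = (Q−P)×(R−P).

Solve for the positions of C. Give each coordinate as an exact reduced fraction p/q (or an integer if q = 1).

C = (-5/3, 5/3)

1. C_x = -5/3  [2·signedArea(CBA) = 274/3 ∩ CB · DA = -129]
2. C_y = 5/3  [2·signedArea(CBA) = 274/3 ∩ CB · DA = -129]
   → C = (-5/3, 5/3)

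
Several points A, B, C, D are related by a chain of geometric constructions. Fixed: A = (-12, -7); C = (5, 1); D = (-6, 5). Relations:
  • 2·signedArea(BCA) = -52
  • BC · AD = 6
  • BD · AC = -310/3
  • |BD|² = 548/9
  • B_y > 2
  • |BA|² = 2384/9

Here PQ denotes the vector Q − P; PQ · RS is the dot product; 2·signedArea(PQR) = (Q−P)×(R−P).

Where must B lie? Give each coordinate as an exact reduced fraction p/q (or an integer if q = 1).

1. B_x = 4/3  [2·signedArea(BCA) = -52 ∩ BC · AD = 6]
2. B_y = 7/3  [2·signedArea(BCA) = -52 ∩ BC · AD = 6]
   → B = (4/3, 7/3)

B = (4/3, 7/3)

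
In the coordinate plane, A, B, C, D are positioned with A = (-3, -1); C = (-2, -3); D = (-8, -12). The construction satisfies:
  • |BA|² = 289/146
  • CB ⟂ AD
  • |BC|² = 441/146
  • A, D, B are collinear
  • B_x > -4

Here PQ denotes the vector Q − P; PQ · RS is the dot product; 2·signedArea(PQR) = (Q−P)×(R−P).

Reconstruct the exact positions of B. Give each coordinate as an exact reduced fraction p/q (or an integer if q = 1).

B = (-523/146, -333/146)

1. B_x = -523/146  [A, D, B are collinear ∩ CB ⟂ AD]
2. B_y = -333/146  [A, D, B are collinear ∩ CB ⟂ AD]
   → B = (-523/146, -333/146)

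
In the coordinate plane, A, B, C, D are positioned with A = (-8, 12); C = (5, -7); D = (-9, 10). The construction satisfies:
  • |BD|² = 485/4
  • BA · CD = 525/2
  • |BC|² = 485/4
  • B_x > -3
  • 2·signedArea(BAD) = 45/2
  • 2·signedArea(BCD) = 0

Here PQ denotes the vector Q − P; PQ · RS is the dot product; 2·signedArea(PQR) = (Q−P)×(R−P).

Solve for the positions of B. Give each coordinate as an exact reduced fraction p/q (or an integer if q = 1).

B = (-2, 3/2)

1. B_x = -2  [2·signedArea(BCD) = 0 ∩ BA · CD = 525/2]
2. B_y = 3/2  [2·signedArea(BCD) = 0 ∩ BA · CD = 525/2]
   → B = (-2, 3/2)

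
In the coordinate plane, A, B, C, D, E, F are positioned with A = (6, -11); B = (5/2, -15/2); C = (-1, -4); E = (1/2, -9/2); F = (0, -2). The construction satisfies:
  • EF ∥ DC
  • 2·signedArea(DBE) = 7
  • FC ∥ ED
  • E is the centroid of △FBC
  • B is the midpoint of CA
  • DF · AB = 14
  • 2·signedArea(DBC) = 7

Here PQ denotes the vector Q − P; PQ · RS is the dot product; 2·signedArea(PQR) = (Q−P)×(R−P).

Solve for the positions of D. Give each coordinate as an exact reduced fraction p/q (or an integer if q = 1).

D = (-1/2, -13/2)

1. D_x = -1/2  [EF ∥ DC ∩ FC ∥ ED]
2. D_y = -13/2  [EF ∥ DC ∩ FC ∥ ED]
   → D = (-1/2, -13/2)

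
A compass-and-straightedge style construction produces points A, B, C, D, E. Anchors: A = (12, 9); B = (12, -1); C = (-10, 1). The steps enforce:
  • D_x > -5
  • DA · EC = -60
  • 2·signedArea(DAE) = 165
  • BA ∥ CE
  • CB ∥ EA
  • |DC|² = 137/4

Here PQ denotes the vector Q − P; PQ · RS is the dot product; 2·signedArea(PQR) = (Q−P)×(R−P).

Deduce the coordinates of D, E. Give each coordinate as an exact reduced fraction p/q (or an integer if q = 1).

1. E_x = -10  [CB ∥ EA ∩ BA ∥ CE]
2. E_y = 11  [CB ∥ EA ∩ BA ∥ CE]
   → E = (-10, 11)
3. D_x = -9/2  [DA · EC = -60 ∩ 2·signedArea(DAE) = 165]
4. D_y = 3  [DA · EC = -60 ∩ 2·signedArea(DAE) = 165]
   → D = (-9/2, 3)

D = (-9/2, 3)
E = (-10, 11)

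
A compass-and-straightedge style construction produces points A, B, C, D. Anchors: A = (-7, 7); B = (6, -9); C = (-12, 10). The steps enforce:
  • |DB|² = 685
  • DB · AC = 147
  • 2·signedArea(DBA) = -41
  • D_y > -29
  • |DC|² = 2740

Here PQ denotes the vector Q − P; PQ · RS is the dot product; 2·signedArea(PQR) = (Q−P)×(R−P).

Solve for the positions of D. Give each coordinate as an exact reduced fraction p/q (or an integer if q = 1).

D = (24, -28)

1. D_x = 24  [DB · AC = 147 ∩ 2·signedArea(DBA) = -41]
2. D_y = -28  [DB · AC = 147 ∩ 2·signedArea(DBA) = -41]
   → D = (24, -28)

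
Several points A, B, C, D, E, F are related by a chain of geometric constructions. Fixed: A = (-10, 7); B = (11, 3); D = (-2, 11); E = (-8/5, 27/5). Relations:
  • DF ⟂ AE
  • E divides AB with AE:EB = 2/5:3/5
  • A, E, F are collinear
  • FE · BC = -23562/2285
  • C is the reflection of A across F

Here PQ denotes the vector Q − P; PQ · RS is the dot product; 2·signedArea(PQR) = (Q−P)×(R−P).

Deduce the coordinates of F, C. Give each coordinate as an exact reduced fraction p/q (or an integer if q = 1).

1. F_x = -1378/457  [A, E, F are collinear ∩ DF ⟂ AE]
2. F_y = 2591/457  [A, E, F are collinear ∩ DF ⟂ AE]
   → F = (-1378/457, 2591/457)
3. C_x = 1814/457  [C is the reflection of A across F]
4. C_y = 1983/457  [C is the reflection of A across F]
   → C = (1814/457, 1983/457)

C = (1814/457, 1983/457)
F = (-1378/457, 2591/457)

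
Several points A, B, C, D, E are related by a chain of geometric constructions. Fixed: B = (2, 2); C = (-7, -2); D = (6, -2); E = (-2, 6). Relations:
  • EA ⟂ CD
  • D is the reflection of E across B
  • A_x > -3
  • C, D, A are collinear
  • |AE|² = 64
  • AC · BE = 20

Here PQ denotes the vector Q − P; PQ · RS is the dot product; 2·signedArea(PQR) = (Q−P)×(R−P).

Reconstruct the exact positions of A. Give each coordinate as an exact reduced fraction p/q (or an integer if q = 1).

1. A_x = -2  [C, D, A are collinear ∩ EA ⟂ CD]
2. A_y = -2  [C, D, A are collinear ∩ EA ⟂ CD]
   → A = (-2, -2)

A = (-2, -2)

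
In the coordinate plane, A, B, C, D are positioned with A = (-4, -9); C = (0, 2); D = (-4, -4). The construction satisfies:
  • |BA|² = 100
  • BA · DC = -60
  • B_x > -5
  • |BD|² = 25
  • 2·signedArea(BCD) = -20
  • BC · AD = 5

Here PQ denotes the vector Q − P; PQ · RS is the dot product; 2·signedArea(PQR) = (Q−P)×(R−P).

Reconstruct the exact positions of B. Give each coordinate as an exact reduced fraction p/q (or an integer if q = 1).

B = (-4, 1)

1. B_x = -4  [BC · AD = 5 ∩ 2·signedArea(BCD) = -20]
2. B_y = 1  [BC · AD = 5 ∩ 2·signedArea(BCD) = -20]
   → B = (-4, 1)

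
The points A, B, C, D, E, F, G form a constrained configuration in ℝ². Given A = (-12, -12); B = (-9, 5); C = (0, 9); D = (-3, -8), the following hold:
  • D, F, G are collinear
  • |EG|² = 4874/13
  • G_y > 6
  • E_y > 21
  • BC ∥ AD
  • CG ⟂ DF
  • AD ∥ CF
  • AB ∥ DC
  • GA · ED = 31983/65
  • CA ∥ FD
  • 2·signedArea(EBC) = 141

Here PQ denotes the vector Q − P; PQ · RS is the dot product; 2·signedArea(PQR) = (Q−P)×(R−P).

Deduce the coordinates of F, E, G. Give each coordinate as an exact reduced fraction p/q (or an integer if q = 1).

1. F_x = 9  [CA ∥ FD ∩ AD ∥ CF]
2. F_y = 13  [CA ∥ FD ∩ AD ∥ CF]
   → F = (9, 13)
3. G_x = 329/65  [D, F, G are collinear ∩ CG ⟂ DF]
4. G_y = 397/65  [D, F, G are collinear ∩ CG ⟂ DF]
   → G = (329/65, 397/65)
5. E_x = -6  [2·signedArea(EBC) = 141 ∩ GA · ED = 31983/65]
6. E_y = 22  [2·signedArea(EBC) = 141 ∩ GA · ED = 31983/65]
   → E = (-6, 22)

E = (-6, 22)
F = (9, 13)
G = (329/65, 397/65)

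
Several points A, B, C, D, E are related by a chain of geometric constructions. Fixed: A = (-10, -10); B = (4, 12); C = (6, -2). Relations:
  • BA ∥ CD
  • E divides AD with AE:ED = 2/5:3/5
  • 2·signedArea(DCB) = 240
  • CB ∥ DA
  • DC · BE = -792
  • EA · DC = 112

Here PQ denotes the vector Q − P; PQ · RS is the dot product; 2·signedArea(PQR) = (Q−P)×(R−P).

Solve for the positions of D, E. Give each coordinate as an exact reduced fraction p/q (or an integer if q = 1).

1. D_x = -8  [CB ∥ DA ∩ BA ∥ CD]
2. D_y = -24  [CB ∥ DA ∩ BA ∥ CD]
   → D = (-8, -24)
3. E_x = -46/5  [E divides AD with AE:ED = 2/5:3/5]
4. E_y = -78/5  [E divides AD with AE:ED = 2/5:3/5]
   → E = (-46/5, -78/5)

D = (-8, -24)
E = (-46/5, -78/5)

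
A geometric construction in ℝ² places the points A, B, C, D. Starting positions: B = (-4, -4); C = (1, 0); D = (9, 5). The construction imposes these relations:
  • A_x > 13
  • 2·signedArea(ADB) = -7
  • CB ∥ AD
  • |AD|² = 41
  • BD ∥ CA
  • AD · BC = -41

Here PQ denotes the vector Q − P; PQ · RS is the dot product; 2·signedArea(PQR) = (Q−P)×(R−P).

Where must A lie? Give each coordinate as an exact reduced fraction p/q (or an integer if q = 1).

A = (14, 9)

1. A_x = 14  [CB ∥ AD ∩ BD ∥ CA]
2. A_y = 9  [CB ∥ AD ∩ BD ∥ CA]
   → A = (14, 9)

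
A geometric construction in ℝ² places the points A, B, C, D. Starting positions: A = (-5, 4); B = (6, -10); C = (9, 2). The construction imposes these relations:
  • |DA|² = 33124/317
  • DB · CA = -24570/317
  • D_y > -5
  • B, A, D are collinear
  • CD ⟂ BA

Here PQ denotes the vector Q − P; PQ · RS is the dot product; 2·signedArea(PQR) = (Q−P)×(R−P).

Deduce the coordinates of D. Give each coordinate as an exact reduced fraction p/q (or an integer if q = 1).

1. D_x = 417/317  [B, A, D are collinear ∩ CD ⟂ BA]
2. D_y = -1280/317  [B, A, D are collinear ∩ CD ⟂ BA]
   → D = (417/317, -1280/317)

D = (417/317, -1280/317)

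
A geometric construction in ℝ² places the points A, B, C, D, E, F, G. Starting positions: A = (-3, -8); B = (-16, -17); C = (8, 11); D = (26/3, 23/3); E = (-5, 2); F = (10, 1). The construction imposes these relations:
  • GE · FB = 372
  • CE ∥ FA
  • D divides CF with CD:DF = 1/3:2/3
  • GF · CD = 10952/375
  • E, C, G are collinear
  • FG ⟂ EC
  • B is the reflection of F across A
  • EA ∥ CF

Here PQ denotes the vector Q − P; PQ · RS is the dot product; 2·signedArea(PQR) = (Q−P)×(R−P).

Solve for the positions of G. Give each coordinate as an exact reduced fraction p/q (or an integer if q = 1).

G = (584/125, 1087/125)

1. G_x = 584/125  [E, C, G are collinear ∩ FG ⟂ EC]
2. G_y = 1087/125  [E, C, G are collinear ∩ FG ⟂ EC]
   → G = (584/125, 1087/125)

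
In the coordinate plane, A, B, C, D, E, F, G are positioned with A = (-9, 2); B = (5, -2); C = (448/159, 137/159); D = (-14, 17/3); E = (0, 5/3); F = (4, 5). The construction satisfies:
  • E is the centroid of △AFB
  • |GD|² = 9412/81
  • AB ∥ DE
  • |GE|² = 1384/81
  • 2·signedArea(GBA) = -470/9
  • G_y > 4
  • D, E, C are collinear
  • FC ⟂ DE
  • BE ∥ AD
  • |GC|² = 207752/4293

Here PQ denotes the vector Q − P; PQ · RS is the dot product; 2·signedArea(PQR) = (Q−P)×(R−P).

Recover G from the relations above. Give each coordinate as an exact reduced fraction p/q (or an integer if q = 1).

1. G_x = -10/3  [line -4·x + -14·y + 398/9 = 0 ∩ |GC|² = 207752/4293]
2. G_y = 37/9  [line -4·x + -14·y + 398/9 = 0 ∩ |GC|² = 207752/4293]
   → G = (-10/3, 37/9)

G = (-10/3, 37/9)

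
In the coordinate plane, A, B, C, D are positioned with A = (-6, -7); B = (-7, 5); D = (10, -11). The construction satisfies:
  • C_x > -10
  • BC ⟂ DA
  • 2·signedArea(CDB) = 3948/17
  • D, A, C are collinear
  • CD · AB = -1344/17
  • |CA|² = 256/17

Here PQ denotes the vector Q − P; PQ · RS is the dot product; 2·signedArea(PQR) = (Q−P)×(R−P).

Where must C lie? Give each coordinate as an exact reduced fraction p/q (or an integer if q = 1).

1. C_x = -166/17  [D, A, C are collinear ∩ BC ⟂ DA]
2. C_y = -103/17  [D, A, C are collinear ∩ BC ⟂ DA]
   → C = (-166/17, -103/17)

C = (-166/17, -103/17)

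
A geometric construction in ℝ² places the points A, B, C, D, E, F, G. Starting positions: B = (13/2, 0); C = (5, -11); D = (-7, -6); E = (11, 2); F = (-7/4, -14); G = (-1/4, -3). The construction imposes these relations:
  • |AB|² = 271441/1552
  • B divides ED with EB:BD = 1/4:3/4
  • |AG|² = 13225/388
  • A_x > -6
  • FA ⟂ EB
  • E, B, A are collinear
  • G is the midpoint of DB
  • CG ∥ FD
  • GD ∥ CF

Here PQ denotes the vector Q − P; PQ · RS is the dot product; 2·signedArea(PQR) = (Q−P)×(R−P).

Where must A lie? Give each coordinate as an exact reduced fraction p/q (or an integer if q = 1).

1. A_x = -2167/388  [E, B, A are collinear ∩ FA ⟂ EB]
2. A_y = -521/97  [E, B, A are collinear ∩ FA ⟂ EB]
   → A = (-2167/388, -521/97)

A = (-2167/388, -521/97)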